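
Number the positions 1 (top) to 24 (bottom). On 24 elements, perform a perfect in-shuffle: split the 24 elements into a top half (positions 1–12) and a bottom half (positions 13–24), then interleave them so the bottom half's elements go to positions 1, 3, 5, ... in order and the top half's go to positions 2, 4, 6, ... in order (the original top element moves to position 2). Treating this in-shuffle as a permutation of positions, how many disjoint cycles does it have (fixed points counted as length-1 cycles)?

Trace each unvisited position around until it returns:
(1 2 4 8 16 7 ... len 20) (5 10 20 15)
2 cycles in total.

2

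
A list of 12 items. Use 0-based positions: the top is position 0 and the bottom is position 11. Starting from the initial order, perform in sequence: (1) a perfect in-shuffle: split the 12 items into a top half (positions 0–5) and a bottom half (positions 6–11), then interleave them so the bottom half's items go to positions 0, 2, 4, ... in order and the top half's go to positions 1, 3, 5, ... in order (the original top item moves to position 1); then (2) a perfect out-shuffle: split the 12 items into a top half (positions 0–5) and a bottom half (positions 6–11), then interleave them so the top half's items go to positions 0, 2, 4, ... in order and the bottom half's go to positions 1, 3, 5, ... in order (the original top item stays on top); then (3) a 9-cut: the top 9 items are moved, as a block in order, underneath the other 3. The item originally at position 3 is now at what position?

6

Track the item from position 3 forward through each operation:
  after op 1 (in-shuffle): 3 → 7
  after op 2 (out-shuffle): 7 → 3
  after op 3 (cut 9): 3 → 6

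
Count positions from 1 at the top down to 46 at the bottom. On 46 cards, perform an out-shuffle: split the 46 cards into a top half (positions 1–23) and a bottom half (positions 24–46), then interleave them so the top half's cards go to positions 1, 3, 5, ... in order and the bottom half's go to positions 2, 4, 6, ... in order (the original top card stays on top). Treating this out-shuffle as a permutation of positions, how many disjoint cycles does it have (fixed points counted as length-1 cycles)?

Trace each unvisited position around until it returns:
(1) (2 3 5 9 17 33 ... len 12) (4 7 13 25) (6 11 21 41 36 26) (8 15 29 12 23 45 ... len 12) (10 19 37 28) (16 31) (22 43 40 34) ... plus 1 more
9 cycles in total.

9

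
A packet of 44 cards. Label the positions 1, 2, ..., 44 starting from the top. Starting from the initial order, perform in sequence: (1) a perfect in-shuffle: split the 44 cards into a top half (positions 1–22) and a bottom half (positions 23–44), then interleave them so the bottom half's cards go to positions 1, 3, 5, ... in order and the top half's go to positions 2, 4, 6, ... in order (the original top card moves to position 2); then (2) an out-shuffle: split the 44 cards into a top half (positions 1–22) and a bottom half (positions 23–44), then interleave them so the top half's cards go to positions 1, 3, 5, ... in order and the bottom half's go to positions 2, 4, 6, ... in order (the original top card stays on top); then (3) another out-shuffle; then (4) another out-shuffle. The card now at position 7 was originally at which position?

Undo the operations in reverse order, starting from position 7:
  undo op 4 (out-shuffle, from top half): 7 ← 4
  undo op 3 (out-shuffle, from bottom half): 4 ← 24
  undo op 2 (out-shuffle, from bottom half): 24 ← 34
  undo op 1 (in-shuffle, from top half): 34 ← 17
So the card at position 7 came from original position 17.

17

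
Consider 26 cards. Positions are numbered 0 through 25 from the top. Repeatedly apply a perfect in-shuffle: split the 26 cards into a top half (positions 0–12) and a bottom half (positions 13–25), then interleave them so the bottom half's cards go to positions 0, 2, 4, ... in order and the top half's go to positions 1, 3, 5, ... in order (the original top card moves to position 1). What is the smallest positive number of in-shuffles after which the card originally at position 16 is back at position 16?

Follow position 16 under repeated in-shuffles:
16 → 6 → 13 → 0 → 1 → 3 → 7 → 15 → 4 → 9 → 19 → 12 → 25 → 24 → 22 → 18 → 10 → 21 → 16
It first returns after 18 in-shuffles.

18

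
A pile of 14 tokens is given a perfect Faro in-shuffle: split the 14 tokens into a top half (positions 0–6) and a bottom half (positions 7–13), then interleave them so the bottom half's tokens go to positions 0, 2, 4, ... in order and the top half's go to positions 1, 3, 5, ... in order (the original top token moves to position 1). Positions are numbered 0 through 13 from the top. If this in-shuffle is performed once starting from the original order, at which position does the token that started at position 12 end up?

Track the token's position through each in-shuffle:
12 → 10

10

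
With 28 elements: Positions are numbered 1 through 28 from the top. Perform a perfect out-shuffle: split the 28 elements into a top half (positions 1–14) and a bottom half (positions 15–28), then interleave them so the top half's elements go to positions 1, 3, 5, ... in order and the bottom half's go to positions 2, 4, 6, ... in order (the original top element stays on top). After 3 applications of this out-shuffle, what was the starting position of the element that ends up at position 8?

12

Work backwards from position 8, undoing one out-shuffle at a time:
8 ← 18 ← 23 ← 12
So the element now at position 8 started at position 12.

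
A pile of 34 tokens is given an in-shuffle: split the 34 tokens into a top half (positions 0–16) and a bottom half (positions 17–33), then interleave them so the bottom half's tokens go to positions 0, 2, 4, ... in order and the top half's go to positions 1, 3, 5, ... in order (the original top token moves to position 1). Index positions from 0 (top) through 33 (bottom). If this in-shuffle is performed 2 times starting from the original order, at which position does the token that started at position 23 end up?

25

Track the token's position through each in-shuffle:
23 → 12 → 25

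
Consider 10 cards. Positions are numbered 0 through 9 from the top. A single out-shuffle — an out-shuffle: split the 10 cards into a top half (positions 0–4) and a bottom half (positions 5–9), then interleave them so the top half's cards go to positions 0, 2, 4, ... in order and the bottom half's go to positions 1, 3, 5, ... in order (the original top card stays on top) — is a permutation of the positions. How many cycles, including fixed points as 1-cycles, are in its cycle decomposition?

Trace each unvisited position around until it returns:
(0) (1 2 4 8 7 5) (3 6) (9)
4 cycles in total.

4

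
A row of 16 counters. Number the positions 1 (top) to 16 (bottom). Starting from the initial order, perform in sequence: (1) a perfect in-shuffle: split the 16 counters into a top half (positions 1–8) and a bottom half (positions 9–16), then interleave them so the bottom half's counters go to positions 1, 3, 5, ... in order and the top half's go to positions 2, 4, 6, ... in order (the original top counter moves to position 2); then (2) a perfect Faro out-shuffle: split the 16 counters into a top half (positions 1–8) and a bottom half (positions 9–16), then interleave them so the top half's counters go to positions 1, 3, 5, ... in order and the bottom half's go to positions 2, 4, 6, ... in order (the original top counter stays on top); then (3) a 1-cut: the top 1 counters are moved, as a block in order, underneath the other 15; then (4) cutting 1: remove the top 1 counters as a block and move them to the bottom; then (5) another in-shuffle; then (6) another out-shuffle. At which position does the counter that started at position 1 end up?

3

Track the counter from position 1 forward through each operation:
  after op 1 (in-shuffle): 1 → 2
  after op 2 (out-shuffle): 2 → 3
  after op 3 (cut 1): 3 → 2
  after op 4 (cut 1): 2 → 1
  after op 5 (in-shuffle): 1 → 2
  after op 6 (out-shuffle): 2 → 3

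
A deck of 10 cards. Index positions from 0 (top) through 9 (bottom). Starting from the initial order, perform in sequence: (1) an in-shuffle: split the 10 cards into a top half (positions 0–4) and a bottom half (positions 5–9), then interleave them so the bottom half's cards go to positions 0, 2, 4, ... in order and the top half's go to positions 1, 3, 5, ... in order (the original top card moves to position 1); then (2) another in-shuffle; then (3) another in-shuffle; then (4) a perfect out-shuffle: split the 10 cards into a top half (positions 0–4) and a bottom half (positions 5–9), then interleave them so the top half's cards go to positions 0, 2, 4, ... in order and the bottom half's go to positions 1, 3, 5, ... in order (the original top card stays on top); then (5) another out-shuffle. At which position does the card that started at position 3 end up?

9

Track the card from position 3 forward through each operation:
  after op 1 (in-shuffle): 3 → 7
  after op 2 (in-shuffle): 7 → 4
  after op 3 (in-shuffle): 4 → 9
  after op 4 (out-shuffle): 9 → 9
  after op 5 (out-shuffle): 9 → 9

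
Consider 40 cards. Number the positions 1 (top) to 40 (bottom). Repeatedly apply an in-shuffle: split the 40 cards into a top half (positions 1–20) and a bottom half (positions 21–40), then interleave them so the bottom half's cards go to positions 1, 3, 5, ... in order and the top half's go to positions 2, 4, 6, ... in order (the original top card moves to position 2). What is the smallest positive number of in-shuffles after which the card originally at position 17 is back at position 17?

20

Follow position 17 under repeated in-shuffles:
17 → 34 → 27 → 13 → 26 → 11 → 22 → 3 → 6 → 12 → 24 → 7 → 14 → 28 → 15 → 30 → 19 → 38 → 35 → 29 → 17
It first returns after 20 in-shuffles.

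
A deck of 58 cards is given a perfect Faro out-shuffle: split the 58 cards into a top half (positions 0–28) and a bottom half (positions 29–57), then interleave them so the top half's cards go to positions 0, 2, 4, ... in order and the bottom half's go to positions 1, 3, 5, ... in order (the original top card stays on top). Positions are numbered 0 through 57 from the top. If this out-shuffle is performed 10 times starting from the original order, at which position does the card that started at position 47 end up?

20

Track the card's position through each out-shuffle:
47 → 37 → 17 → 34 → 11 → 22 → 44 → 31 → 5 → 10 → 20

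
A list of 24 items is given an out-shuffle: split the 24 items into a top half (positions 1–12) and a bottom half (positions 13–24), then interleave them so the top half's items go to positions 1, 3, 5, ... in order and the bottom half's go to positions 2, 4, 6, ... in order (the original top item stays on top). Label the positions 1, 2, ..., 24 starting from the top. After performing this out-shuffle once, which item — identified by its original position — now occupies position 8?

Work backwards from position 8, undoing one out-shuffle at a time:
8 ← 16
So the item now at position 8 started at position 16.

16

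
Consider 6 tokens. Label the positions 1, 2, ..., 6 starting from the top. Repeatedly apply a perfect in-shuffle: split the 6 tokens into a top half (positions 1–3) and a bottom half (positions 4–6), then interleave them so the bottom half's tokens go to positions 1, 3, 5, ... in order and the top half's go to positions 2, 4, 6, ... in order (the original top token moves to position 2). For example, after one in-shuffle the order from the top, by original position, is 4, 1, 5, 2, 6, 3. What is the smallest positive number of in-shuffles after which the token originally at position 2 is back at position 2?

3

Follow position 2 under repeated in-shuffles:
2 → 4 → 1 → 2
It first returns after 3 in-shuffles.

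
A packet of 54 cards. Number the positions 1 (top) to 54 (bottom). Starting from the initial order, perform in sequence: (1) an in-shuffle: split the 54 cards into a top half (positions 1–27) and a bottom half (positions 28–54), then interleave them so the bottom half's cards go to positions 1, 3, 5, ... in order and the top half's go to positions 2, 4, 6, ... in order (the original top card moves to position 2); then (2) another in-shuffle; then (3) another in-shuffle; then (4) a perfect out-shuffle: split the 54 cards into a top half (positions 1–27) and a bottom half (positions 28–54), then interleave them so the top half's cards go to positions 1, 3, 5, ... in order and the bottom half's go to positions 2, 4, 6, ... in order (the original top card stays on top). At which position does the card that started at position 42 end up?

Track the card from position 42 forward through each operation:
  after op 1 (in-shuffle): 42 → 29
  after op 2 (in-shuffle): 29 → 3
  after op 3 (in-shuffle): 3 → 6
  after op 4 (out-shuffle): 6 → 11

11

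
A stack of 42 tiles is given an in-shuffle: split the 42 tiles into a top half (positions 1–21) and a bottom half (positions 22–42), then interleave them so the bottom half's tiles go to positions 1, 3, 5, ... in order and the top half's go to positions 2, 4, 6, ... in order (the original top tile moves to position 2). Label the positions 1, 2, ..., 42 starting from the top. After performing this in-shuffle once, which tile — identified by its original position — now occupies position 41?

Work backwards from position 41, undoing one in-shuffle at a time:
41 ← 42
So the tile now at position 41 started at position 42.

42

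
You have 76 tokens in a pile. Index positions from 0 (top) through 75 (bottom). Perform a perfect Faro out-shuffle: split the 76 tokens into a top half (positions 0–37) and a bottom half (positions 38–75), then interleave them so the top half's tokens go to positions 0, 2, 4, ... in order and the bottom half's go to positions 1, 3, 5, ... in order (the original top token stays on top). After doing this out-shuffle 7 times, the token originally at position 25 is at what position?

50

Track the token's position through each out-shuffle:
25 → 50 → 25 → 50 → 25 → 50 → 25 → 50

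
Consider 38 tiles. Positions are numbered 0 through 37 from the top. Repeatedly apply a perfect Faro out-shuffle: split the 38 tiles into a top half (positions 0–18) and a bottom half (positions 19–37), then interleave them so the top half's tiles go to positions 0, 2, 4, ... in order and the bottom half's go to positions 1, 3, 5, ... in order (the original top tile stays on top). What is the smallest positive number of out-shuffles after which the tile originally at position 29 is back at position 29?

Follow position 29 under repeated out-shuffles:
29 → 21 → 5 → 10 → 20 → 3 → 6 → 12 → ... → 29 (length 36)
It first returns after 36 out-shuffles.

36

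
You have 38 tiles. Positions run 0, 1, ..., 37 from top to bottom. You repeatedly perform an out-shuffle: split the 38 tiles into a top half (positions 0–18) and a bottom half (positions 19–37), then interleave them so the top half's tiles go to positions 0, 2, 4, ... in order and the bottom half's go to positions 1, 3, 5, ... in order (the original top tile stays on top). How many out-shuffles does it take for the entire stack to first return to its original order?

The out-shuffle permutes the 38 positions with cycle lengths [1, 1, 36].
Every tile is home exactly when every cycle has completed a whole number of laps, i.e. after lcm(1, 36) = 36 out-shuffles.

36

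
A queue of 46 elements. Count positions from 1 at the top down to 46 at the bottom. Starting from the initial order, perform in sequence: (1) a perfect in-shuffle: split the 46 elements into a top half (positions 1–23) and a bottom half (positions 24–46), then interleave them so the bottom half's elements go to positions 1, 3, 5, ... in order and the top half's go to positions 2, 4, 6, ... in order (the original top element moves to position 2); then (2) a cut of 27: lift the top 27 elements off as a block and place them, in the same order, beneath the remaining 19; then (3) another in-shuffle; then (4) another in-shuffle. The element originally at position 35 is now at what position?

27

Track the element from position 35 forward through each operation:
  after op 1 (in-shuffle): 35 → 23
  after op 2 (cut 27): 23 → 42
  after op 3 (in-shuffle): 42 → 37
  after op 4 (in-shuffle): 37 → 27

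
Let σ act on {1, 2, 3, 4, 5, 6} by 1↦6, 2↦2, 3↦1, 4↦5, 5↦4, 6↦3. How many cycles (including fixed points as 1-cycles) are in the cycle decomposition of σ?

Cycle decomposition: (1 6 3) (2) (4 5).
3 cycles.

3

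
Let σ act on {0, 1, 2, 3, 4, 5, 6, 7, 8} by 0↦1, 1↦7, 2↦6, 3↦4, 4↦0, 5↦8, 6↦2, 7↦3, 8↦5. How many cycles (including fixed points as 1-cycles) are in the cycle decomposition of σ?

Cycle decomposition: (0 1 7 3 4) (2 6) (5 8).
3 cycles.

3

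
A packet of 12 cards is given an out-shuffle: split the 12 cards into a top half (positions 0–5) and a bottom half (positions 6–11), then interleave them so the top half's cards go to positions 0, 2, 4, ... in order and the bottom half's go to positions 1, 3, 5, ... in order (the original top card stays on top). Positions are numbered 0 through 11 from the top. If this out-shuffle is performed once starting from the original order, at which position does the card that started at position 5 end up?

Track the card's position through each out-shuffle:
5 → 10

10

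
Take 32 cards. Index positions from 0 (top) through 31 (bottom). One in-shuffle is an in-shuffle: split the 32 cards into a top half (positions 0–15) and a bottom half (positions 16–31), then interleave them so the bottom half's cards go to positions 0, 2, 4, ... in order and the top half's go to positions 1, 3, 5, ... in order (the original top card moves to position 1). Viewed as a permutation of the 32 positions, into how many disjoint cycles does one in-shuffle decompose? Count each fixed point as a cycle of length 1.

4

Trace each unvisited position around until it returns:
(0 1 3 7 15 31 30 28 24 16) (2 5 11 23 14 29 26 20 8 17) (4 9 19 6 13 27 22 12 25 18) (10 21)
4 cycles in total.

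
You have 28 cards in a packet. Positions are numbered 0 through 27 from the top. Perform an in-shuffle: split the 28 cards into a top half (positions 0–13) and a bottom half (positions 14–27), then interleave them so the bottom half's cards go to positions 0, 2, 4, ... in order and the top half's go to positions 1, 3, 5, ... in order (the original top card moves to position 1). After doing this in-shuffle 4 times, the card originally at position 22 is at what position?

Track the card's position through each in-shuffle:
22 → 16 → 4 → 9 → 19

19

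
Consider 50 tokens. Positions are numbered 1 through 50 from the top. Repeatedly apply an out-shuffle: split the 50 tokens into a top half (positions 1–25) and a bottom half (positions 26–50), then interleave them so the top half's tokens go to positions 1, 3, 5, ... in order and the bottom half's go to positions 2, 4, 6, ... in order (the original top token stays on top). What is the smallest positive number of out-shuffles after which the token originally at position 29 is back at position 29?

3

Follow position 29 under repeated out-shuffles:
29 → 8 → 15 → 29
It first returns after 3 out-shuffles.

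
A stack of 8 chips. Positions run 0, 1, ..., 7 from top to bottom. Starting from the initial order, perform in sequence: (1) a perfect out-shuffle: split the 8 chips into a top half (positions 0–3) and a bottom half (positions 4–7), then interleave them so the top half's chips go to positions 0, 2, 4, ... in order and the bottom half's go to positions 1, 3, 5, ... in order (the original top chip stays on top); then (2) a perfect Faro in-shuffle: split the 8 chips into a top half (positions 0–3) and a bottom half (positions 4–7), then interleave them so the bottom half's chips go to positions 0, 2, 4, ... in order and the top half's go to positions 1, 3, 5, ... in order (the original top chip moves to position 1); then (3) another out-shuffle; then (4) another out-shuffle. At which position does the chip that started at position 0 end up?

4

Track the chip from position 0 forward through each operation:
  after op 1 (out-shuffle): 0 → 0
  after op 2 (in-shuffle): 0 → 1
  after op 3 (out-shuffle): 1 → 2
  after op 4 (out-shuffle): 2 → 4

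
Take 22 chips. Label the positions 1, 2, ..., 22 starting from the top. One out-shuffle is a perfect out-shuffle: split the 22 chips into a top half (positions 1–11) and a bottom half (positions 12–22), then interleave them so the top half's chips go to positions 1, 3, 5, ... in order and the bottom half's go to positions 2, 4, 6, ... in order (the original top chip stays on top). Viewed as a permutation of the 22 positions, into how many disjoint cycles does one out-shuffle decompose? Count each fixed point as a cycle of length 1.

7

Trace each unvisited position around until it returns:
(1) (2 3 5 9 17 12) (4 7 13) (6 11 21 20 18 14) (8 15) (10 19 16) (22)
7 cycles in total.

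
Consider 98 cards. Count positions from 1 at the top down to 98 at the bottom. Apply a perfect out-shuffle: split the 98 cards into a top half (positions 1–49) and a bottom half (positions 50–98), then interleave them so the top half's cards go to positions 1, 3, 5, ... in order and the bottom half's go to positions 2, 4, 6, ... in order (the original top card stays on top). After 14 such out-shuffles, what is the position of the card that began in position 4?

Track position through each out-shuffle: 4 → 7 → 13 → 25 → 49 → ... (continuing for 14 shuffles total) → 71.

71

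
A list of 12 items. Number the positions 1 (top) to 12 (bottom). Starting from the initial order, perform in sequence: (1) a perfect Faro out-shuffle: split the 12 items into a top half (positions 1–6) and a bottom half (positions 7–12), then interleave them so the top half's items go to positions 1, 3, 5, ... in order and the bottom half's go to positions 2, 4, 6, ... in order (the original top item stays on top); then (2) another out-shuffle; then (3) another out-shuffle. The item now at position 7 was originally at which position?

10

Undo the operations in reverse order, starting from position 7:
  undo op 3 (out-shuffle, from top half): 7 ← 4
  undo op 2 (out-shuffle, from bottom half): 4 ← 8
  undo op 1 (out-shuffle, from bottom half): 8 ← 10
So the item at position 7 came from original position 10.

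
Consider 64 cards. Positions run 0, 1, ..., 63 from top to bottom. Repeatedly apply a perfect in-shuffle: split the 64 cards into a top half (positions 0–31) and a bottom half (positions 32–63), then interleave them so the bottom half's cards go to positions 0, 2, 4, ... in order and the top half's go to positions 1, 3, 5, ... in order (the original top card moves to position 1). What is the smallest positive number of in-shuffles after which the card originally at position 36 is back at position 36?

12

Follow position 36 under repeated in-shuffles:
36 → 8 → 17 → 35 → 6 → 13 → 27 → 55 → 46 → 28 → 57 → 50 → 36
It first returns after 12 in-shuffles.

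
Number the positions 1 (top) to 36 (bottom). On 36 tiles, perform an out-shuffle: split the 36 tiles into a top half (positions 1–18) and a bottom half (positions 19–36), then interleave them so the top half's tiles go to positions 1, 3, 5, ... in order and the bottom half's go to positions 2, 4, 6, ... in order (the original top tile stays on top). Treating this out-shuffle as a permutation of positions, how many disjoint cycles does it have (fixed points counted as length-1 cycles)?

7

Trace each unvisited position around until it returns:
(1) (2 3 5 9 17 33 ... len 12) (4 7 13 25 14 27 ... len 12) (6 11 21) (8 15 29 22) (16 31 26) (36)
7 cycles in total.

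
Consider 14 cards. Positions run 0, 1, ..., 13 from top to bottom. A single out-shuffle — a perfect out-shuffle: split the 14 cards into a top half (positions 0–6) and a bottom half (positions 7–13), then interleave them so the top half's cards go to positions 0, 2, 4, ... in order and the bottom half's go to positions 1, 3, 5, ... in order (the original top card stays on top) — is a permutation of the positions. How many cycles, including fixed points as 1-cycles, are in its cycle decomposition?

3

Trace each unvisited position around until it returns:
(0) (1 2 4 8 3 6 ... len 12) (13)
3 cycles in total.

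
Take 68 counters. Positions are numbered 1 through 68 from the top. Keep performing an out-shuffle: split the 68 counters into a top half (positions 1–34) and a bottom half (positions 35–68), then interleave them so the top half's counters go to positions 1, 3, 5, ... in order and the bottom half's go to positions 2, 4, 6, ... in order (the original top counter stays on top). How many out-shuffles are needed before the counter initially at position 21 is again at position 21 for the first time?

66

Follow position 21 under repeated out-shuffles:
21 → 41 → 14 → 27 → 53 → 38 → 8 → 15 → ... → 21 (length 66)
It first returns after 66 out-shuffles.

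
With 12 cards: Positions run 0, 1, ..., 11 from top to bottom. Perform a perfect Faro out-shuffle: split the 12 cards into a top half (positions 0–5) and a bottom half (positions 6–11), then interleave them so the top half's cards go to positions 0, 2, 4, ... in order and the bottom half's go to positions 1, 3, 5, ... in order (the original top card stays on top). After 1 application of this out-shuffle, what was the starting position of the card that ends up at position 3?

Work backwards from position 3, undoing one out-shuffle at a time:
3 ← 7
So the card now at position 3 started at position 7.

7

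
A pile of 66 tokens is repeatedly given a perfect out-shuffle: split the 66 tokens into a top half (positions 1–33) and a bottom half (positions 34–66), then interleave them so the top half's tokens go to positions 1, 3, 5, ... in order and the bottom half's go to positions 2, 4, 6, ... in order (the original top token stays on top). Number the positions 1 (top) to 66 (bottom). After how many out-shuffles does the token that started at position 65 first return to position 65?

12

Follow position 65 under repeated out-shuffles:
65 → 64 → 62 → 58 → 50 → 34 → 2 → 3 → 5 → 9 → 17 → 33 → 65
It first returns after 12 out-shuffles.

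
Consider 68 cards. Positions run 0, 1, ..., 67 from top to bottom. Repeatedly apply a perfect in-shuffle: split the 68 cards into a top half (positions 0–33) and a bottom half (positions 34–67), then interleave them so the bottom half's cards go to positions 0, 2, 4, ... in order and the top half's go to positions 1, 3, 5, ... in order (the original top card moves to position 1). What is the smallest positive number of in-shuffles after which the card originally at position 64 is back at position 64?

22

Follow position 64 under repeated in-shuffles:
64 → 60 → 52 → 36 → 4 → 9 → 19 → 39 → ... → 64 (length 22)
It first returns after 22 in-shuffles.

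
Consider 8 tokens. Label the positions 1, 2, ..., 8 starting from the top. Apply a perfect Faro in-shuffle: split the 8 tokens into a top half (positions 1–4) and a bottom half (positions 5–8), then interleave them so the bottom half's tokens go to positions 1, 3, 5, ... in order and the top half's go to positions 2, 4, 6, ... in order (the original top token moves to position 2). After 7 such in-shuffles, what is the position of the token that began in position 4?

Track the token's position through each in-shuffle:
4 → 8 → 7 → 5 → 1 → 2 → 4 → 8

8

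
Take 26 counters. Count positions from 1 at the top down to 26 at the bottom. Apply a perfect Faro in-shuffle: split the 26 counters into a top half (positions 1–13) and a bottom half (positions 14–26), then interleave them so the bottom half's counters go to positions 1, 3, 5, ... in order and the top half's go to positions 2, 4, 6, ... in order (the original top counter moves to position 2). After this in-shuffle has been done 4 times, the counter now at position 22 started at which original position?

Work backwards from position 22, undoing one in-shuffle at a time:
22 ← 11 ← 19 ← 23 ← 25
So the counter now at position 22 started at position 25.

25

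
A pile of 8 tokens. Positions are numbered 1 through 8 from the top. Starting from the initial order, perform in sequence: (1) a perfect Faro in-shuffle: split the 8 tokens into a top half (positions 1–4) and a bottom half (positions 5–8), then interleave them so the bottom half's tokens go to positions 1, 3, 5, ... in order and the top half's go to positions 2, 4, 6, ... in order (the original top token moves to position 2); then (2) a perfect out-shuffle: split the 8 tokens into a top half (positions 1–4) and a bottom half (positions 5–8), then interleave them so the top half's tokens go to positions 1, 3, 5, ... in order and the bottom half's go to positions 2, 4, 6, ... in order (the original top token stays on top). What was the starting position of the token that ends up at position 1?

5

Undo the operations in reverse order, starting from position 1:
  undo op 2 (out-shuffle, from top half): 1 ← 1
  undo op 1 (in-shuffle, from bottom half): 1 ← 5
So the token at position 1 came from original position 5.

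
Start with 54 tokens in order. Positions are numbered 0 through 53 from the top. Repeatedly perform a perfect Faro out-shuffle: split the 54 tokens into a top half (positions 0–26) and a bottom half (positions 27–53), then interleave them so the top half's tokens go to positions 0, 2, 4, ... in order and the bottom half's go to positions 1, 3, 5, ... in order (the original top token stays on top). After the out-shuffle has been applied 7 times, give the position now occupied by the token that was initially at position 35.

28

Track the token's position through each out-shuffle:
35 → 17 → 34 → 15 → 30 → 7 → 14 → 28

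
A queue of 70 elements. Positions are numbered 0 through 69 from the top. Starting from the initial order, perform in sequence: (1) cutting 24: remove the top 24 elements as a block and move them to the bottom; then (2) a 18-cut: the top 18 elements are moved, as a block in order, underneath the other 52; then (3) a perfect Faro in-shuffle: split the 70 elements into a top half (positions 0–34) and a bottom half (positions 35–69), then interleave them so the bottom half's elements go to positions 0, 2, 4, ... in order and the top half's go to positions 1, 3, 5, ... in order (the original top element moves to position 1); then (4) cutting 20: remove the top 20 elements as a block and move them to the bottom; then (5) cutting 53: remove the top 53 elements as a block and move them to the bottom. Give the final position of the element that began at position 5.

64

Track the element from position 5 forward through each operation:
  after op 1 (cut 24): 5 → 51
  after op 2 (cut 18): 51 → 33
  after op 3 (in-shuffle): 33 → 67
  after op 4 (cut 20): 67 → 47
  after op 5 (cut 53): 47 → 64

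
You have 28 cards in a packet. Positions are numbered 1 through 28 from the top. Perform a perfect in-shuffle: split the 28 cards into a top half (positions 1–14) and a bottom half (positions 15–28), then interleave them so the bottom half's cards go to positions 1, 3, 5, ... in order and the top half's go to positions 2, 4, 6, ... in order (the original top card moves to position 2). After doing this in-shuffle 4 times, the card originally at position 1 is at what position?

Track the card's position through each in-shuffle:
1 → 2 → 4 → 8 → 16

16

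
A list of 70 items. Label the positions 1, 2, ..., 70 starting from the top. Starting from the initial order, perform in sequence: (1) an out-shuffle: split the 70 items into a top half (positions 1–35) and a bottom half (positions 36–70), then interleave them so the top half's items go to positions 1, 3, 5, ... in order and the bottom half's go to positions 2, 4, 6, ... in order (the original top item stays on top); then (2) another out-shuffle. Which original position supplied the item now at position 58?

67

Undo the operations in reverse order, starting from position 58:
  undo op 2 (out-shuffle, from bottom half): 58 ← 64
  undo op 1 (out-shuffle, from bottom half): 64 ← 67
So the item at position 58 came from original position 67.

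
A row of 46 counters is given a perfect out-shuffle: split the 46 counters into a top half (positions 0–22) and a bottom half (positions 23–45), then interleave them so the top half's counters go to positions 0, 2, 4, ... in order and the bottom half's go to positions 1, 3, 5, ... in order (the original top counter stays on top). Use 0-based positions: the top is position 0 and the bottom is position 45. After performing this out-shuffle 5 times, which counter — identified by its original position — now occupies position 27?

Work backwards from position 27, undoing one out-shuffle at a time:
27 ← 36 ← 18 ← 9 ← 27 ← 36
So the counter now at position 27 started at position 36.

36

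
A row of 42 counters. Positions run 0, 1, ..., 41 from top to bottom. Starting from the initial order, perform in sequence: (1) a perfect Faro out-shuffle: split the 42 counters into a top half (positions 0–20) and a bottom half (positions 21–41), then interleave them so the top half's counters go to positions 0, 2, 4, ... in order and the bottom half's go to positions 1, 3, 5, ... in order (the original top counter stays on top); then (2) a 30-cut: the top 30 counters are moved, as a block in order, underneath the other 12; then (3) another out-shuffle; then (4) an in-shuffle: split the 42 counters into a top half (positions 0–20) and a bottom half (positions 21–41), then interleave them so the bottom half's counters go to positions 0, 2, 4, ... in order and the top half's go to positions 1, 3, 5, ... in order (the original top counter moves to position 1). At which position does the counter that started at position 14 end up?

36

Track the counter from position 14 forward through each operation:
  after op 1 (out-shuffle): 14 → 28
  after op 2 (cut 30): 28 → 40
  after op 3 (out-shuffle): 40 → 39
  after op 4 (in-shuffle): 39 → 36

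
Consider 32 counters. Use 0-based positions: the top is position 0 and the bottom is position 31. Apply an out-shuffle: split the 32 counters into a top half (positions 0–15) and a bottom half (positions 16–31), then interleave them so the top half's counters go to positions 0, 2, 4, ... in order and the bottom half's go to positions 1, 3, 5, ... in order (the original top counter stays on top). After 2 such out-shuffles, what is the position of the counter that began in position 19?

14

Track the counter's position through each out-shuffle:
19 → 7 → 14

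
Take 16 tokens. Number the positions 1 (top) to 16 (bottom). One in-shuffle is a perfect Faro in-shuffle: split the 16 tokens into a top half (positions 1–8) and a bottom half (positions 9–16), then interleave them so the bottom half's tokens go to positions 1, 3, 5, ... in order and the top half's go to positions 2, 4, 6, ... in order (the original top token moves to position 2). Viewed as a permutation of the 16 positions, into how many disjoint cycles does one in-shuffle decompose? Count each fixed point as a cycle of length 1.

2

Trace each unvisited position around until it returns:
(1 2 4 8 16 15 13 9) (3 6 12 7 14 11 5 10)
2 cycles in total.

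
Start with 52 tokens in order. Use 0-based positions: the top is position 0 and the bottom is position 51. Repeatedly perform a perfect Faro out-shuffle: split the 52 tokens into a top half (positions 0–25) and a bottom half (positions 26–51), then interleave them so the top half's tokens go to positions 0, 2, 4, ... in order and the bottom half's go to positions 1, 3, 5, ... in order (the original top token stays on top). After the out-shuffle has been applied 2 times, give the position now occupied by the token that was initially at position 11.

44

Track the token's position through each out-shuffle:
11 → 22 → 44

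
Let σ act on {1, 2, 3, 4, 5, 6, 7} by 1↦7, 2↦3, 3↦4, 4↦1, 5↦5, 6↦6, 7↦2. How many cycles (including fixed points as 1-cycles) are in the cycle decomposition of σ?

3

Cycle decomposition: (1 7 2 3 4) (5) (6).
3 cycles.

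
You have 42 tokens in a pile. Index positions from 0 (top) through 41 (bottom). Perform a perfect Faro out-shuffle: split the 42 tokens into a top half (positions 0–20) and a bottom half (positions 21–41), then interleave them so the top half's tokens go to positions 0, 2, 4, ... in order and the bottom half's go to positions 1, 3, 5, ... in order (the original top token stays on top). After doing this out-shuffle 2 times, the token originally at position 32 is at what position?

Track the token's position through each out-shuffle:
32 → 23 → 5

5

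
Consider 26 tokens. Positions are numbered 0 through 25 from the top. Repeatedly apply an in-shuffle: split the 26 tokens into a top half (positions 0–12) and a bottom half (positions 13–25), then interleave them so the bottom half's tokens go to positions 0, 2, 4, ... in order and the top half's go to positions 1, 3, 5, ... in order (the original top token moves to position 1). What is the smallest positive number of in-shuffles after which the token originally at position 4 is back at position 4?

Follow position 4 under repeated in-shuffles:
4 → 9 → 19 → 12 → 25 → 24 → 22 → 18 → 10 → 21 → 16 → 6 → 13 → 0 → 1 → 3 → 7 → 15 → 4
It first returns after 18 in-shuffles.

18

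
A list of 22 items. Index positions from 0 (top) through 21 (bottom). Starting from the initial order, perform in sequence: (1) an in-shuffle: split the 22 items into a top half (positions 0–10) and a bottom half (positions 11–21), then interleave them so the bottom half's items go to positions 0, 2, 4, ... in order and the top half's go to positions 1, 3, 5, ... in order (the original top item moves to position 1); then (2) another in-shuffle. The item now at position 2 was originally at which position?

17

Undo the operations in reverse order, starting from position 2:
  undo op 2 (in-shuffle, from bottom half): 2 ← 12
  undo op 1 (in-shuffle, from bottom half): 12 ← 17
So the item at position 2 came from original position 17.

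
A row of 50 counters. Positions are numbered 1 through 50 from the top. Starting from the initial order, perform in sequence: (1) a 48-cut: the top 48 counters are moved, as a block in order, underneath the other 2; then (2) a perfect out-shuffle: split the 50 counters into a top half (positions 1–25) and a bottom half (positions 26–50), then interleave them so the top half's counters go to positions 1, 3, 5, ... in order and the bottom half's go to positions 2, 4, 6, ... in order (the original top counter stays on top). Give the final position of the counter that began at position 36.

26

Track the counter from position 36 forward through each operation:
  after op 1 (cut 48): 36 → 38
  after op 2 (out-shuffle): 38 → 26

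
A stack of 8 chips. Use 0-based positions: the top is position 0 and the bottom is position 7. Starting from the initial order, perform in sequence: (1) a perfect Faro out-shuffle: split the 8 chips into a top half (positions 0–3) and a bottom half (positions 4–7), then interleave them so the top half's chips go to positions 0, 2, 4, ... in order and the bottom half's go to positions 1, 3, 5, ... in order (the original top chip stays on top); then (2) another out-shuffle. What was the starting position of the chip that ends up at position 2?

Undo the operations in reverse order, starting from position 2:
  undo op 2 (out-shuffle, from top half): 2 ← 1
  undo op 1 (out-shuffle, from bottom half): 1 ← 4
So the chip at position 2 came from original position 4.

4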